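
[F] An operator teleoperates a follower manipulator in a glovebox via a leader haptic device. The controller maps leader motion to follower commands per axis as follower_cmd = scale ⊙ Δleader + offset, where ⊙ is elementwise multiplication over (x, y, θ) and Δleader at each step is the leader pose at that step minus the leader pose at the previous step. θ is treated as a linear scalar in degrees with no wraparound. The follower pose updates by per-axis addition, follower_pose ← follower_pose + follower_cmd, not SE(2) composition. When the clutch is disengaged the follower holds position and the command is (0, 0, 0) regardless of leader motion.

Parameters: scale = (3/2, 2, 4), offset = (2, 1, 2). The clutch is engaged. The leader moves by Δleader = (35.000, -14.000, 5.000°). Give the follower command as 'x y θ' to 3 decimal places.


axis x: 3/2·35.000 + 2 = 54.500
axis y: 2·-14.000 + 1 = -27.000
axis θ: 4·5.000 + 2 = 22.000

54.500 -27.000 22.000


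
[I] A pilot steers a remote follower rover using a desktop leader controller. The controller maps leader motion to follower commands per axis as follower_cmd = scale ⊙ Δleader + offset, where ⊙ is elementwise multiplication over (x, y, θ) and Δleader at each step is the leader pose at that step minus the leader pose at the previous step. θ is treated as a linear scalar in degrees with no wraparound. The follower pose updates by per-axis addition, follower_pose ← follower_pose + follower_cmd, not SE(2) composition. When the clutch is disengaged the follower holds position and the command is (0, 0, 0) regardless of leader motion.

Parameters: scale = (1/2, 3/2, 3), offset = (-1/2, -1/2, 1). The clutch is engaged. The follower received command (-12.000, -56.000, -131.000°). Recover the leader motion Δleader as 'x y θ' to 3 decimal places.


axis x: (-12.000 − -1/2) / (1/2) = -23.000
axis y: (-56.000 − -1/2) / (3/2) = -37.000
axis θ: (-131.000 − 1) / (3) = -44.000

-23.000 -37.000 -44.000


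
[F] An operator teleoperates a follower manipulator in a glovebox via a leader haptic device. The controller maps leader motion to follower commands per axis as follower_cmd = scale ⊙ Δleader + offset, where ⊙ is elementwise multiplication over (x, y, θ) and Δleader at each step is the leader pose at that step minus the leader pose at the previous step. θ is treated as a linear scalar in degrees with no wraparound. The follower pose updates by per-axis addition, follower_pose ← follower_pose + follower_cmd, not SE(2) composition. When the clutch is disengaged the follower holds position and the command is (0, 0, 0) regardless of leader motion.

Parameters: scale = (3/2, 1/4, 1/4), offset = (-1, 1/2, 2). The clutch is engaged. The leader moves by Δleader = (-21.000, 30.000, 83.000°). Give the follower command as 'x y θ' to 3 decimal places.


-32.500 8.000 22.750

axis x: 3/2·-21.000 + -1 = -32.500
axis y: 1/4·30.000 + 1/2 = 8.000
axis θ: 1/4·83.000 + 2 = 22.750


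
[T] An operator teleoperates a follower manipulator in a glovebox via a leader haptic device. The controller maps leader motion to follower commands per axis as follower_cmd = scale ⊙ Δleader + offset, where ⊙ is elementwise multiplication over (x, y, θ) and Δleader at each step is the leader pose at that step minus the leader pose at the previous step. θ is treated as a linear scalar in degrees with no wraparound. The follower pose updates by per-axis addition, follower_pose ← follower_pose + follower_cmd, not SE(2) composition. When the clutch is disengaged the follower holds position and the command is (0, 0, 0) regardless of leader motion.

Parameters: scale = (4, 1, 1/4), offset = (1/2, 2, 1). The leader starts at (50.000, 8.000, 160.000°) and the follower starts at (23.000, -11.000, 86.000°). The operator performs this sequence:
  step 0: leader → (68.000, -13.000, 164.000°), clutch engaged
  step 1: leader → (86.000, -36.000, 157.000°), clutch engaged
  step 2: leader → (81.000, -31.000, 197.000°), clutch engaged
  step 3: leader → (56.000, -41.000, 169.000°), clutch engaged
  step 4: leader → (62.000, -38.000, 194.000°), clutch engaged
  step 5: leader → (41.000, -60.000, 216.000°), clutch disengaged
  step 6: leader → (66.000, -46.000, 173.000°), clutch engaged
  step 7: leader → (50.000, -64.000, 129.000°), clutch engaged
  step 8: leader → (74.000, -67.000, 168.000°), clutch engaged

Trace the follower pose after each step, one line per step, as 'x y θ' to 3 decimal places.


95.500 -30.000 88.000
168.000 -51.000 87.250
148.500 -44.000 98.250
49.000 -52.000 92.250
73.500 -47.000 99.500
73.500 -47.000 99.500
174.000 -31.000 89.750
110.500 -47.000 79.750
207.000 -48.000 90.500

step 0: Δleader=(18.000, -21.000, 4.000°), engaged; cmd=(72.500, -19.000, 2.000°) → follower=(95.500, -30.000, 88.000°)
step 1: Δleader=(18.000, -23.000, -7.000°), engaged; cmd=(72.500, -21.000, -0.750°) → follower=(168.000, -51.000, 87.250°)
step 2: Δleader=(-5.000, 5.000, 40.000°), engaged; cmd=(-19.500, 7.000, 11.000°) → follower=(148.500, -44.000, 98.250°)
step 3: Δleader=(-25.000, -10.000, -28.000°), engaged; cmd=(-99.500, -8.000, -6.000°) → follower=(49.000, -52.000, 92.250°)
step 4: Δleader=(6.000, 3.000, 25.000°), engaged; cmd=(24.500, 5.000, 7.250°) → follower=(73.500, -47.000, 99.500°)
step 5: Δleader=(-21.000, -22.000, 22.000°), disengaged; cmd=(0,0,0) → follower holds at (73.500, -47.000, 99.500°)
step 6: Δleader=(25.000, 14.000, -43.000°), engaged; cmd=(100.500, 16.000, -9.750°) → follower=(174.000, -31.000, 89.750°)
step 7: Δleader=(-16.000, -18.000, -44.000°), engaged; cmd=(-63.500, -16.000, -10.000°) → follower=(110.500, -47.000, 79.750°)
step 8: Δleader=(24.000, -3.000, 39.000°), engaged; cmd=(96.500, -1.000, 10.750°) → follower=(207.000, -48.000, 90.500°)


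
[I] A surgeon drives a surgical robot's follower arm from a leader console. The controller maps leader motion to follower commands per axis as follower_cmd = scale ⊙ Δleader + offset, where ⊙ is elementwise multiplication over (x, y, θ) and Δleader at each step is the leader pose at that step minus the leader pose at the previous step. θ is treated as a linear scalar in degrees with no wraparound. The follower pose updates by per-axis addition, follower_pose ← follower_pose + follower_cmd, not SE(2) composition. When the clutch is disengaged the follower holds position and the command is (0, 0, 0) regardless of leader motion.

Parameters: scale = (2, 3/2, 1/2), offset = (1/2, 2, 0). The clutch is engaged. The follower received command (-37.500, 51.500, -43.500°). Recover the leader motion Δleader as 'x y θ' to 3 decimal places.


-19.000 33.000 -87.000

axis x: (-37.500 − 1/2) / (2) = -19.000
axis y: (51.500 − 2) / (3/2) = 33.000
axis θ: (-43.500 − 0) / (1/2) = -87.000


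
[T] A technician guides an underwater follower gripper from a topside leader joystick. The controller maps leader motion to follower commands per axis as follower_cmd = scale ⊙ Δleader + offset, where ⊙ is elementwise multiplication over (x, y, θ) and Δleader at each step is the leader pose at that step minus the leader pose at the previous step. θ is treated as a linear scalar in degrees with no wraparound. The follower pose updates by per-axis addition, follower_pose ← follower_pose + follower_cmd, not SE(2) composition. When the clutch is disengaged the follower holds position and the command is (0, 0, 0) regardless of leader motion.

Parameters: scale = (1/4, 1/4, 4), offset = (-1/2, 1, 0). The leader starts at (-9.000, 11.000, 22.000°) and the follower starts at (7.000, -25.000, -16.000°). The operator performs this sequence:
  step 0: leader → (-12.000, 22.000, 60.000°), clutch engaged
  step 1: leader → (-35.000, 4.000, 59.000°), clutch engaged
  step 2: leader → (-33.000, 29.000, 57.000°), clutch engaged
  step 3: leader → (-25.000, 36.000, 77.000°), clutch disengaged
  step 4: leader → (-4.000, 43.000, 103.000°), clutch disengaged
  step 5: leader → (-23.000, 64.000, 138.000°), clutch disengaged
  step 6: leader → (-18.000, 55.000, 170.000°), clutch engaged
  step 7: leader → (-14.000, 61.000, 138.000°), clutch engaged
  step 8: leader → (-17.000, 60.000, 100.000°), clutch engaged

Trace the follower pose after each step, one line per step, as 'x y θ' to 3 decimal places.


step 0: Δleader=(-3.000, 11.000, 38.000°), engaged; cmd=(-1.250, 3.750, 152.000°) → follower=(5.750, -21.250, 136.000°)
step 1: Δleader=(-23.000, -18.000, -1.000°), engaged; cmd=(-6.250, -3.500, -4.000°) → follower=(-0.500, -24.750, 132.000°)
step 2: Δleader=(2.000, 25.000, -2.000°), engaged; cmd=(0.000, 7.250, -8.000°) → follower=(-0.500, -17.500, 124.000°)
step 3: Δleader=(8.000, 7.000, 20.000°), disengaged; cmd=(0,0,0) → follower holds at (-0.500, -17.500, 124.000°)
step 4: Δleader=(21.000, 7.000, 26.000°), disengaged; cmd=(0,0,0) → follower holds at (-0.500, -17.500, 124.000°)
step 5: Δleader=(-19.000, 21.000, 35.000°), disengaged; cmd=(0,0,0) → follower holds at (-0.500, -17.500, 124.000°)
step 6: Δleader=(5.000, -9.000, 32.000°), engaged; cmd=(0.750, -1.250, 128.000°) → follower=(0.250, -18.750, 252.000°)
step 7: Δleader=(4.000, 6.000, -32.000°), engaged; cmd=(0.500, 2.500, -128.000°) → follower=(0.750, -16.250, 124.000°)
step 8: Δleader=(-3.000, -1.000, -38.000°), engaged; cmd=(-1.250, 0.750, -152.000°) → follower=(-0.500, -15.500, -28.000°)

5.750 -21.250 136.000
-0.500 -24.750 132.000
-0.500 -17.500 124.000
-0.500 -17.500 124.000
-0.500 -17.500 124.000
-0.500 -17.500 124.000
0.250 -18.750 252.000
0.750 -16.250 124.000
-0.500 -15.500 -28.000


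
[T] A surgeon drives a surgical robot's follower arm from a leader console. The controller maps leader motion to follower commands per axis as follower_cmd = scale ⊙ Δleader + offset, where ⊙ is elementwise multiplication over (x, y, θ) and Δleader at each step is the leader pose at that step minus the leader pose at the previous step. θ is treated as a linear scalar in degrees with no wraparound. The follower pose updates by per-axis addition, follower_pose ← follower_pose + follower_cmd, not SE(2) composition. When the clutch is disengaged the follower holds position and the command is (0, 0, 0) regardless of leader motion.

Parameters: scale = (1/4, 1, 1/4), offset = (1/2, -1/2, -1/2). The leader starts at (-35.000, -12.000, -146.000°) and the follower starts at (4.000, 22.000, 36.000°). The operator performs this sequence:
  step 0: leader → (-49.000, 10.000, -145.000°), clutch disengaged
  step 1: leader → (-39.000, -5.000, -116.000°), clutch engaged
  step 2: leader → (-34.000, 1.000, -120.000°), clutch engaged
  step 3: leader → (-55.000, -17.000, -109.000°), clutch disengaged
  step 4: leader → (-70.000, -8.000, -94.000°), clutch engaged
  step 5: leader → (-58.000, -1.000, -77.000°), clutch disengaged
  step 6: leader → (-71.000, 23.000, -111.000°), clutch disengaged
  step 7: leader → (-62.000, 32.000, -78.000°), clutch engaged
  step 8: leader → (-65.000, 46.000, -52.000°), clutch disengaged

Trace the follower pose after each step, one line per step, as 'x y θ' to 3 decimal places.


4.000 22.000 36.000
7.000 6.500 42.750
8.750 12.000 41.250
8.750 12.000 41.250
5.500 20.500 44.500
5.500 20.500 44.500
5.500 20.500 44.500
8.250 29.000 52.250
8.250 29.000 52.250

step 0: Δleader=(-14.000, 22.000, 1.000°), disengaged; cmd=(0,0,0) → follower holds at (4.000, 22.000, 36.000°)
step 1: Δleader=(10.000, -15.000, 29.000°), engaged; cmd=(3.000, -15.500, 6.750°) → follower=(7.000, 6.500, 42.750°)
step 2: Δleader=(5.000, 6.000, -4.000°), engaged; cmd=(1.750, 5.500, -1.500°) → follower=(8.750, 12.000, 41.250°)
step 3: Δleader=(-21.000, -18.000, 11.000°), disengaged; cmd=(0,0,0) → follower holds at (8.750, 12.000, 41.250°)
step 4: Δleader=(-15.000, 9.000, 15.000°), engaged; cmd=(-3.250, 8.500, 3.250°) → follower=(5.500, 20.500, 44.500°)
step 5: Δleader=(12.000, 7.000, 17.000°), disengaged; cmd=(0,0,0) → follower holds at (5.500, 20.500, 44.500°)
step 6: Δleader=(-13.000, 24.000, -34.000°), disengaged; cmd=(0,0,0) → follower holds at (5.500, 20.500, 44.500°)
step 7: Δleader=(9.000, 9.000, 33.000°), engaged; cmd=(2.750, 8.500, 7.750°) → follower=(8.250, 29.000, 52.250°)
step 8: Δleader=(-3.000, 14.000, 26.000°), disengaged; cmd=(0,0,0) → follower holds at (8.250, 29.000, 52.250°)


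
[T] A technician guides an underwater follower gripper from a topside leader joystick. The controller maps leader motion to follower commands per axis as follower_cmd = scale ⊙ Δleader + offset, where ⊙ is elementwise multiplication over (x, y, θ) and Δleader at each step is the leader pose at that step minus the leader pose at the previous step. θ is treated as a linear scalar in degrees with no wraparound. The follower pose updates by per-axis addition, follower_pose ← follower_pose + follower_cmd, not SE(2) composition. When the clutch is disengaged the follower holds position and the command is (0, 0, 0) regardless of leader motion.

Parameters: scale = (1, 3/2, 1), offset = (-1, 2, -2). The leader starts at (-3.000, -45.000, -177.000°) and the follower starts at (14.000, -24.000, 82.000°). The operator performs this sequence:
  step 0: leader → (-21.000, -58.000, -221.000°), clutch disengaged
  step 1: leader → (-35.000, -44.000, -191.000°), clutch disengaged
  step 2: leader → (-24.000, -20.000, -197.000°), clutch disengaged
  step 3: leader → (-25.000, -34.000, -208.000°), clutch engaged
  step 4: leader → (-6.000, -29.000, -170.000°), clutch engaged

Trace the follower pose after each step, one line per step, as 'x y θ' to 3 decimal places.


step 0: Δleader=(-18.000, -13.000, -44.000°), disengaged; cmd=(0,0,0) → follower holds at (14.000, -24.000, 82.000°)
step 1: Δleader=(-14.000, 14.000, 30.000°), disengaged; cmd=(0,0,0) → follower holds at (14.000, -24.000, 82.000°)
step 2: Δleader=(11.000, 24.000, -6.000°), disengaged; cmd=(0,0,0) → follower holds at (14.000, -24.000, 82.000°)
step 3: Δleader=(-1.000, -14.000, -11.000°), engaged; cmd=(-2.000, -19.000, -13.000°) → follower=(12.000, -43.000, 69.000°)
step 4: Δleader=(19.000, 5.000, 38.000°), engaged; cmd=(18.000, 9.500, 36.000°) → follower=(30.000, -33.500, 105.000°)

14.000 -24.000 82.000
14.000 -24.000 82.000
14.000 -24.000 82.000
12.000 -43.000 69.000
30.000 -33.500 105.000


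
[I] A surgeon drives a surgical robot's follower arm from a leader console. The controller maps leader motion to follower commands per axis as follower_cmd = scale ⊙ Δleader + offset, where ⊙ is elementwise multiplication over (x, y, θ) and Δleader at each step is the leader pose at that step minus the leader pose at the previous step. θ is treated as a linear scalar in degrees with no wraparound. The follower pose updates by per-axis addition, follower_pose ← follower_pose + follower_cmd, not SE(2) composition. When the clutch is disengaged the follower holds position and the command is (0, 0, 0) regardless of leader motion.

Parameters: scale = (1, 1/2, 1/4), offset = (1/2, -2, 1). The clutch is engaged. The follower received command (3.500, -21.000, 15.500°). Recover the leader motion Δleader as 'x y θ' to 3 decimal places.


3.000 -38.000 58.000

axis x: (3.500 − 1/2) / (1) = 3.000
axis y: (-21.000 − -2) / (1/2) = -38.000
axis θ: (15.500 − 1) / (1/4) = 58.000


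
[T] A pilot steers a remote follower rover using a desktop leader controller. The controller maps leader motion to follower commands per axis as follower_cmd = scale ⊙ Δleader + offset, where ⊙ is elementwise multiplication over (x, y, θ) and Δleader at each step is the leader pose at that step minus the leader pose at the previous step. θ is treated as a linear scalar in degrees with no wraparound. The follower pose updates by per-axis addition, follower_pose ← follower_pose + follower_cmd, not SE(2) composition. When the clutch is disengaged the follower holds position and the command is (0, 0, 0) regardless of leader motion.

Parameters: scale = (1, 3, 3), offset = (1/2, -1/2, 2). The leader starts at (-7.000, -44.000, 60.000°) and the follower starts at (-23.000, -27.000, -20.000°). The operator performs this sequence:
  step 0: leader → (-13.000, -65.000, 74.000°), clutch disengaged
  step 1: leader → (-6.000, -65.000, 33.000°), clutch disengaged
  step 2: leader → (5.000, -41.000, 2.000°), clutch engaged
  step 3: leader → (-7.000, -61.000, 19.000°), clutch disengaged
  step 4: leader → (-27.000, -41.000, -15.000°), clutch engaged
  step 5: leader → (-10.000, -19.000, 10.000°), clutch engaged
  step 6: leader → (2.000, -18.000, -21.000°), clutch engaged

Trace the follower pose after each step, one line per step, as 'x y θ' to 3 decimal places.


-23.000 -27.000 -20.000
-23.000 -27.000 -20.000
-11.500 44.500 -111.000
-11.500 44.500 -111.000
-31.000 104.000 -211.000
-13.500 169.500 -134.000
-1.000 172.000 -225.000

step 0: Δleader=(-6.000, -21.000, 14.000°), disengaged; cmd=(0,0,0) → follower holds at (-23.000, -27.000, -20.000°)
step 1: Δleader=(7.000, 0.000, -41.000°), disengaged; cmd=(0,0,0) → follower holds at (-23.000, -27.000, -20.000°)
step 2: Δleader=(11.000, 24.000, -31.000°), engaged; cmd=(11.500, 71.500, -91.000°) → follower=(-11.500, 44.500, -111.000°)
step 3: Δleader=(-12.000, -20.000, 17.000°), disengaged; cmd=(0,0,0) → follower holds at (-11.500, 44.500, -111.000°)
step 4: Δleader=(-20.000, 20.000, -34.000°), engaged; cmd=(-19.500, 59.500, -100.000°) → follower=(-31.000, 104.000, -211.000°)
step 5: Δleader=(17.000, 22.000, 25.000°), engaged; cmd=(17.500, 65.500, 77.000°) → follower=(-13.500, 169.500, -134.000°)
step 6: Δleader=(12.000, 1.000, -31.000°), engaged; cmd=(12.500, 2.500, -91.000°) → follower=(-1.000, 172.000, -225.000°)


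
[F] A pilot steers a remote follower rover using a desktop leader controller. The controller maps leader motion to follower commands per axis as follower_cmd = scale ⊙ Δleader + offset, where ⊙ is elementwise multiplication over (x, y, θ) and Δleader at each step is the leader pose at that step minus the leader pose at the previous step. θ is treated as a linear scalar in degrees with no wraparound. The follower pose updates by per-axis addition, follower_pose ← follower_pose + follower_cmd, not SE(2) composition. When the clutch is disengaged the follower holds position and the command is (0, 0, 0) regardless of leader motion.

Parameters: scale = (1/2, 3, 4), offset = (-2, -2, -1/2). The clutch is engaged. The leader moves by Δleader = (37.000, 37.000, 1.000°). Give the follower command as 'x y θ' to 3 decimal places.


16.500 109.000 3.500

axis x: 1/2·37.000 + -2 = 16.500
axis y: 3·37.000 + -2 = 109.000
axis θ: 4·1.000 + -1/2 = 3.500


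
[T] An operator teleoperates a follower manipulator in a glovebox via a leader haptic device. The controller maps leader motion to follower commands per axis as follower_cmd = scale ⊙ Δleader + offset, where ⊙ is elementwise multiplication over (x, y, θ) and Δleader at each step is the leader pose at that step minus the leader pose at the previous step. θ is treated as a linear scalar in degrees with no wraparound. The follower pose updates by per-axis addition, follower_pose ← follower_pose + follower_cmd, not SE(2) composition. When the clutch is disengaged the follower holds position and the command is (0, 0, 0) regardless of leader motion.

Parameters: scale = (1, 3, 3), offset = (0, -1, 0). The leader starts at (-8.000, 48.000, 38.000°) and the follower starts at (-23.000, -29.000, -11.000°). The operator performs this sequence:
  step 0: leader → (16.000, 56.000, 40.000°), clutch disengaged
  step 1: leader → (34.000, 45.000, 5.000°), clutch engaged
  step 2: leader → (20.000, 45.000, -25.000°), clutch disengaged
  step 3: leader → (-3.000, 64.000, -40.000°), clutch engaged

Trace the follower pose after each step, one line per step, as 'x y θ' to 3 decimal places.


step 0: Δleader=(24.000, 8.000, 2.000°), disengaged; cmd=(0,0,0) → follower holds at (-23.000, -29.000, -11.000°)
step 1: Δleader=(18.000, -11.000, -35.000°), engaged; cmd=(18.000, -34.000, -105.000°) → follower=(-5.000, -63.000, -116.000°)
step 2: Δleader=(-14.000, 0.000, -30.000°), disengaged; cmd=(0,0,0) → follower holds at (-5.000, -63.000, -116.000°)
step 3: Δleader=(-23.000, 19.000, -15.000°), engaged; cmd=(-23.000, 56.000, -45.000°) → follower=(-28.000, -7.000, -161.000°)

-23.000 -29.000 -11.000
-5.000 -63.000 -116.000
-5.000 -63.000 -116.000
-28.000 -7.000 -161.000


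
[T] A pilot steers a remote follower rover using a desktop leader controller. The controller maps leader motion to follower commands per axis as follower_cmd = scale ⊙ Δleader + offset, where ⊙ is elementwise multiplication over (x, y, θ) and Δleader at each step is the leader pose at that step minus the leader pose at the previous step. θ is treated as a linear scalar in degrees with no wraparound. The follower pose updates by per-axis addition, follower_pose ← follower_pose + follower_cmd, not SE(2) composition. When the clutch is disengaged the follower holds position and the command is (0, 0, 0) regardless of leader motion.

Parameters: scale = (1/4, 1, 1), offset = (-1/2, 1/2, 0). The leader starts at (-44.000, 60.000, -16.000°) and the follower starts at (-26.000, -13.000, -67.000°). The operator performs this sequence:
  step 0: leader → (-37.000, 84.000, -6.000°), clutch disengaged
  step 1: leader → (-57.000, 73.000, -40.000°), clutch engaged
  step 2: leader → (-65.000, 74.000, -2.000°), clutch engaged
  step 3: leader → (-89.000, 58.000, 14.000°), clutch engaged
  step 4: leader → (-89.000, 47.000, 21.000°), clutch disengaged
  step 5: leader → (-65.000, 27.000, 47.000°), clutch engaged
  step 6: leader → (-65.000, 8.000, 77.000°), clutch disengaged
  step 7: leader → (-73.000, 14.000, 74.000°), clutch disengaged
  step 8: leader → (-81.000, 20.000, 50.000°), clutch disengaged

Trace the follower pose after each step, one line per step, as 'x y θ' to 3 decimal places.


-26.000 -13.000 -67.000
-31.500 -23.500 -101.000
-34.000 -22.000 -63.000
-40.500 -37.500 -47.000
-40.500 -37.500 -47.000
-35.000 -57.000 -21.000
-35.000 -57.000 -21.000
-35.000 -57.000 -21.000
-35.000 -57.000 -21.000

step 0: Δleader=(7.000, 24.000, 10.000°), disengaged; cmd=(0,0,0) → follower holds at (-26.000, -13.000, -67.000°)
step 1: Δleader=(-20.000, -11.000, -34.000°), engaged; cmd=(-5.500, -10.500, -34.000°) → follower=(-31.500, -23.500, -101.000°)
step 2: Δleader=(-8.000, 1.000, 38.000°), engaged; cmd=(-2.500, 1.500, 38.000°) → follower=(-34.000, -22.000, -63.000°)
step 3: Δleader=(-24.000, -16.000, 16.000°), engaged; cmd=(-6.500, -15.500, 16.000°) → follower=(-40.500, -37.500, -47.000°)
step 4: Δleader=(0.000, -11.000, 7.000°), disengaged; cmd=(0,0,0) → follower holds at (-40.500, -37.500, -47.000°)
step 5: Δleader=(24.000, -20.000, 26.000°), engaged; cmd=(5.500, -19.500, 26.000°) → follower=(-35.000, -57.000, -21.000°)
step 6: Δleader=(0.000, -19.000, 30.000°), disengaged; cmd=(0,0,0) → follower holds at (-35.000, -57.000, -21.000°)
step 7: Δleader=(-8.000, 6.000, -3.000°), disengaged; cmd=(0,0,0) → follower holds at (-35.000, -57.000, -21.000°)
step 8: Δleader=(-8.000, 6.000, -24.000°), disengaged; cmd=(0,0,0) → follower holds at (-35.000, -57.000, -21.000°)


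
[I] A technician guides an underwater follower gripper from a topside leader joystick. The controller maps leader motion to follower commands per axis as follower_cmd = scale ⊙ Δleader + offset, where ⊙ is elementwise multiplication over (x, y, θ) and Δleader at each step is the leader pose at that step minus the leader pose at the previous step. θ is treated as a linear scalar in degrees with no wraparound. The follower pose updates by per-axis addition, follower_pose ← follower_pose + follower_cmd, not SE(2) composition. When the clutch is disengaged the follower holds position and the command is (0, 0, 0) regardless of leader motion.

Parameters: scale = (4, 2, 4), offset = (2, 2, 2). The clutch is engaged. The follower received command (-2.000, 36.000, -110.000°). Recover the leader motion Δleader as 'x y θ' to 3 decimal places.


axis x: (-2.000 − 2) / (4) = -1.000
axis y: (36.000 − 2) / (2) = 17.000
axis θ: (-110.000 − 2) / (4) = -28.000

-1.000 17.000 -28.000


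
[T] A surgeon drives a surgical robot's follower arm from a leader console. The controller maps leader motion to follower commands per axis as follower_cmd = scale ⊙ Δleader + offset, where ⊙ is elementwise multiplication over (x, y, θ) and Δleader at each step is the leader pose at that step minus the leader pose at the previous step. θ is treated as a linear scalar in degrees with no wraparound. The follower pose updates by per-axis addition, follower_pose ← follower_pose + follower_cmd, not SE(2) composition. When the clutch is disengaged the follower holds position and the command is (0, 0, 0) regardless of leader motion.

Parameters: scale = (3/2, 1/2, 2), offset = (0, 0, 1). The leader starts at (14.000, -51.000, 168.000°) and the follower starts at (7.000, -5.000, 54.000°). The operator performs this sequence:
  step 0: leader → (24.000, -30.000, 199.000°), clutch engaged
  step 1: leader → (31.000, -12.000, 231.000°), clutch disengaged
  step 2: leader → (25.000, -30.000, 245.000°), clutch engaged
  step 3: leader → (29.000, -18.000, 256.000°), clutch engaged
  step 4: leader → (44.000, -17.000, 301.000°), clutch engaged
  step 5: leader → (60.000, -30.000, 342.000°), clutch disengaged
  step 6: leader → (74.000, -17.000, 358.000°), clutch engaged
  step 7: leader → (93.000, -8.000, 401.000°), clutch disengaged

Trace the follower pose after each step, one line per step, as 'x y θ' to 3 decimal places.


22.000 5.500 117.000
22.000 5.500 117.000
13.000 -3.500 146.000
19.000 2.500 169.000
41.500 3.000 260.000
41.500 3.000 260.000
62.500 9.500 293.000
62.500 9.500 293.000

step 0: Δleader=(10.000, 21.000, 31.000°), engaged; cmd=(15.000, 10.500, 63.000°) → follower=(22.000, 5.500, 117.000°)
step 1: Δleader=(7.000, 18.000, 32.000°), disengaged; cmd=(0,0,0) → follower holds at (22.000, 5.500, 117.000°)
step 2: Δleader=(-6.000, -18.000, 14.000°), engaged; cmd=(-9.000, -9.000, 29.000°) → follower=(13.000, -3.500, 146.000°)
step 3: Δleader=(4.000, 12.000, 11.000°), engaged; cmd=(6.000, 6.000, 23.000°) → follower=(19.000, 2.500, 169.000°)
step 4: Δleader=(15.000, 1.000, 45.000°), engaged; cmd=(22.500, 0.500, 91.000°) → follower=(41.500, 3.000, 260.000°)
step 5: Δleader=(16.000, -13.000, 41.000°), disengaged; cmd=(0,0,0) → follower holds at (41.500, 3.000, 260.000°)
step 6: Δleader=(14.000, 13.000, 16.000°), engaged; cmd=(21.000, 6.500, 33.000°) → follower=(62.500, 9.500, 293.000°)
step 7: Δleader=(19.000, 9.000, 43.000°), disengaged; cmd=(0,0,0) → follower holds at (62.500, 9.500, 293.000°)


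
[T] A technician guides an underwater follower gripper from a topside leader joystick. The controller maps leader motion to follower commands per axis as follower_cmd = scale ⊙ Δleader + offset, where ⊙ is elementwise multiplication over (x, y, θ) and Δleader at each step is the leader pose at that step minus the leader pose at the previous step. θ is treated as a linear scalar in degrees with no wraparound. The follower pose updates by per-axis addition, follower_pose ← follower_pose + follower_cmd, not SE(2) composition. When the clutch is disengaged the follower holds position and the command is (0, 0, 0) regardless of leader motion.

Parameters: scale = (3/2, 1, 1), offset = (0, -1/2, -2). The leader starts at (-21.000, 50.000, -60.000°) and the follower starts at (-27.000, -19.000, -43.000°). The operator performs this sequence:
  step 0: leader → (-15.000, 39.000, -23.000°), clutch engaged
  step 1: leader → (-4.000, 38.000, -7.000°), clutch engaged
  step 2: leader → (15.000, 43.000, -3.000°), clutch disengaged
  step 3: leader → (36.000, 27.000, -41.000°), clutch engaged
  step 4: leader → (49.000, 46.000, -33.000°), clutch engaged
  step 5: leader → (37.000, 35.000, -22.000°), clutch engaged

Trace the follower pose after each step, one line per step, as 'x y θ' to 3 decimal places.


-18.000 -30.500 -8.000
-1.500 -32.000 6.000
-1.500 -32.000 6.000
30.000 -48.500 -34.000
49.500 -30.000 -28.000
31.500 -41.500 -19.000

step 0: Δleader=(6.000, -11.000, 37.000°), engaged; cmd=(9.000, -11.500, 35.000°) → follower=(-18.000, -30.500, -8.000°)
step 1: Δleader=(11.000, -1.000, 16.000°), engaged; cmd=(16.500, -1.500, 14.000°) → follower=(-1.500, -32.000, 6.000°)
step 2: Δleader=(19.000, 5.000, 4.000°), disengaged; cmd=(0,0,0) → follower holds at (-1.500, -32.000, 6.000°)
step 3: Δleader=(21.000, -16.000, -38.000°), engaged; cmd=(31.500, -16.500, -40.000°) → follower=(30.000, -48.500, -34.000°)
step 4: Δleader=(13.000, 19.000, 8.000°), engaged; cmd=(19.500, 18.500, 6.000°) → follower=(49.500, -30.000, -28.000°)
step 5: Δleader=(-12.000, -11.000, 11.000°), engaged; cmd=(-18.000, -11.500, 9.000°) → follower=(31.500, -41.500, -19.000°)


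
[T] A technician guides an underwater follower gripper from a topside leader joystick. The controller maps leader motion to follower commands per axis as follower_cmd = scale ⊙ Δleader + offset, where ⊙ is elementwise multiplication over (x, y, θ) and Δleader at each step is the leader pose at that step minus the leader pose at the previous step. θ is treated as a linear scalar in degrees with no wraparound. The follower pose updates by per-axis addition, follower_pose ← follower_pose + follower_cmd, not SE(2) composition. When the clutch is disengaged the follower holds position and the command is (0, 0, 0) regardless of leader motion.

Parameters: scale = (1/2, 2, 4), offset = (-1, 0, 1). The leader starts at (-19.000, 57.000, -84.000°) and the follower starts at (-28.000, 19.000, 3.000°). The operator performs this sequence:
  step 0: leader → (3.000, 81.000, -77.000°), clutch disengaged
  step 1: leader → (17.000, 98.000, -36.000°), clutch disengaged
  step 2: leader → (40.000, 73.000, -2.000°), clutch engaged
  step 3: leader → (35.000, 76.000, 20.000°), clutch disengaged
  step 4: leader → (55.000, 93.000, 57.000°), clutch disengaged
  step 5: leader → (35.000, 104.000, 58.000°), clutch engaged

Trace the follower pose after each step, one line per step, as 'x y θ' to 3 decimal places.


-28.000 19.000 3.000
-28.000 19.000 3.000
-17.500 -31.000 140.000
-17.500 -31.000 140.000
-17.500 -31.000 140.000
-28.500 -9.000 145.000

step 0: Δleader=(22.000, 24.000, 7.000°), disengaged; cmd=(0,0,0) → follower holds at (-28.000, 19.000, 3.000°)
step 1: Δleader=(14.000, 17.000, 41.000°), disengaged; cmd=(0,0,0) → follower holds at (-28.000, 19.000, 3.000°)
step 2: Δleader=(23.000, -25.000, 34.000°), engaged; cmd=(10.500, -50.000, 137.000°) → follower=(-17.500, -31.000, 140.000°)
step 3: Δleader=(-5.000, 3.000, 22.000°), disengaged; cmd=(0,0,0) → follower holds at (-17.500, -31.000, 140.000°)
step 4: Δleader=(20.000, 17.000, 37.000°), disengaged; cmd=(0,0,0) → follower holds at (-17.500, -31.000, 140.000°)
step 5: Δleader=(-20.000, 11.000, 1.000°), engaged; cmd=(-11.000, 22.000, 5.000°) → follower=(-28.500, -9.000, 145.000°)


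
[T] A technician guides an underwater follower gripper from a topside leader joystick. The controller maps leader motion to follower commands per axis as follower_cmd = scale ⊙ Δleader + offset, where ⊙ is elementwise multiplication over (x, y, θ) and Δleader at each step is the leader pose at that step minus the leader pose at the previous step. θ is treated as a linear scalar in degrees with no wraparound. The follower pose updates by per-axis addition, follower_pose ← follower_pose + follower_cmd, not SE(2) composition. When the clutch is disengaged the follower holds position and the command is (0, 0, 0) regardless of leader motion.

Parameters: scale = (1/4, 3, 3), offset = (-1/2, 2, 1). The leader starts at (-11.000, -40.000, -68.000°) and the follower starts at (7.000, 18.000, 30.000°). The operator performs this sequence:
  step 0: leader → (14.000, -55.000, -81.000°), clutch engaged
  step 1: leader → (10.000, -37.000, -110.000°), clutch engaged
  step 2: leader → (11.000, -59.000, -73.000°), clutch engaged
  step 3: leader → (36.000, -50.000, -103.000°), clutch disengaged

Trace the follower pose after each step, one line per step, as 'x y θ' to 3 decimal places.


12.750 -25.000 -8.000
11.250 31.000 -94.000
11.000 -33.000 18.000
11.000 -33.000 18.000

step 0: Δleader=(25.000, -15.000, -13.000°), engaged; cmd=(5.750, -43.000, -38.000°) → follower=(12.750, -25.000, -8.000°)
step 1: Δleader=(-4.000, 18.000, -29.000°), engaged; cmd=(-1.500, 56.000, -86.000°) → follower=(11.250, 31.000, -94.000°)
step 2: Δleader=(1.000, -22.000, 37.000°), engaged; cmd=(-0.250, -64.000, 112.000°) → follower=(11.000, -33.000, 18.000°)
step 3: Δleader=(25.000, 9.000, -30.000°), disengaged; cmd=(0,0,0) → follower holds at (11.000, -33.000, 18.000°)


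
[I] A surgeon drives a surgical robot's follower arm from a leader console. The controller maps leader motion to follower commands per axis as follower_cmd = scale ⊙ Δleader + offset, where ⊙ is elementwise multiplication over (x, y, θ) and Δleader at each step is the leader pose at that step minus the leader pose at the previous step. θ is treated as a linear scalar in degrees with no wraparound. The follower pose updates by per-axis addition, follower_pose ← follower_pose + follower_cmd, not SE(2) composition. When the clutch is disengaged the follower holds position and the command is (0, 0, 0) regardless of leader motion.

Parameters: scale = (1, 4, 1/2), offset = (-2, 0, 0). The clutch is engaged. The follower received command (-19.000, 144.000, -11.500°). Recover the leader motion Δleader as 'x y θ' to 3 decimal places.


-17.000 36.000 -23.000

axis x: (-19.000 − -2) / (1) = -17.000
axis y: (144.000 − 0) / (4) = 36.000
axis θ: (-11.500 − 0) / (1/2) = -23.000


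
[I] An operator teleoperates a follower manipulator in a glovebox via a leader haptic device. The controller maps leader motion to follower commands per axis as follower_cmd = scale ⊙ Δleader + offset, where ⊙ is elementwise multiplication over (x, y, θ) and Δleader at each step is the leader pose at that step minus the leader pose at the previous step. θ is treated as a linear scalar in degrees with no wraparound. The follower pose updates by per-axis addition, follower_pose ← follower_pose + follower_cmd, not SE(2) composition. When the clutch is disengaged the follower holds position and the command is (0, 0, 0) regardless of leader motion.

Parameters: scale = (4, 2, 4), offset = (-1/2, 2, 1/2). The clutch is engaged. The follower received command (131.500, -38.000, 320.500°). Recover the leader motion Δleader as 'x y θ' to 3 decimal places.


axis x: (131.500 − -1/2) / (4) = 33.000
axis y: (-38.000 − 2) / (2) = -20.000
axis θ: (320.500 − 1/2) / (4) = 80.000

33.000 -20.000 80.000


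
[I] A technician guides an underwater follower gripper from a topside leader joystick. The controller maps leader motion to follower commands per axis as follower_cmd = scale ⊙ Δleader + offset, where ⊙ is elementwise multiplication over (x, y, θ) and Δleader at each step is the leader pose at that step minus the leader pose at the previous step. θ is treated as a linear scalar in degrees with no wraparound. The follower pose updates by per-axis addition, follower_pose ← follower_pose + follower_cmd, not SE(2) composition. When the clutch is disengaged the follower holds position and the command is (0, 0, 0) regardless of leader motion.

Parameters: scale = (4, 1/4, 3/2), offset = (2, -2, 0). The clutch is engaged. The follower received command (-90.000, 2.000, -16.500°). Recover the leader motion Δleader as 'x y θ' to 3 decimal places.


axis x: (-90.000 − 2) / (4) = -23.000
axis y: (2.000 − -2) / (1/4) = 16.000
axis θ: (-16.500 − 0) / (3/2) = -11.000

-23.000 16.000 -11.000


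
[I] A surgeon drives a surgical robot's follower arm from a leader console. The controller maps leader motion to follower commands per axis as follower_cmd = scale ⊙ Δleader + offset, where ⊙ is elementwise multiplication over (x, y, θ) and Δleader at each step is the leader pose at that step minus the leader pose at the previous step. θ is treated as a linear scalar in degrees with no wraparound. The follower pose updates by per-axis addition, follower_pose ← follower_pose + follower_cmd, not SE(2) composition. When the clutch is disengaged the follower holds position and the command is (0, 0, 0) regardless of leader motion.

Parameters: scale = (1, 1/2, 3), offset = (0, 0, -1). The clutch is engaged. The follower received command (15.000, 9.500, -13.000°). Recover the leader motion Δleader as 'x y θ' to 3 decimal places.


15.000 19.000 -4.000

axis x: (15.000 − 0) / (1) = 15.000
axis y: (9.500 − 0) / (1/2) = 19.000
axis θ: (-13.000 − -1) / (3) = -4.000


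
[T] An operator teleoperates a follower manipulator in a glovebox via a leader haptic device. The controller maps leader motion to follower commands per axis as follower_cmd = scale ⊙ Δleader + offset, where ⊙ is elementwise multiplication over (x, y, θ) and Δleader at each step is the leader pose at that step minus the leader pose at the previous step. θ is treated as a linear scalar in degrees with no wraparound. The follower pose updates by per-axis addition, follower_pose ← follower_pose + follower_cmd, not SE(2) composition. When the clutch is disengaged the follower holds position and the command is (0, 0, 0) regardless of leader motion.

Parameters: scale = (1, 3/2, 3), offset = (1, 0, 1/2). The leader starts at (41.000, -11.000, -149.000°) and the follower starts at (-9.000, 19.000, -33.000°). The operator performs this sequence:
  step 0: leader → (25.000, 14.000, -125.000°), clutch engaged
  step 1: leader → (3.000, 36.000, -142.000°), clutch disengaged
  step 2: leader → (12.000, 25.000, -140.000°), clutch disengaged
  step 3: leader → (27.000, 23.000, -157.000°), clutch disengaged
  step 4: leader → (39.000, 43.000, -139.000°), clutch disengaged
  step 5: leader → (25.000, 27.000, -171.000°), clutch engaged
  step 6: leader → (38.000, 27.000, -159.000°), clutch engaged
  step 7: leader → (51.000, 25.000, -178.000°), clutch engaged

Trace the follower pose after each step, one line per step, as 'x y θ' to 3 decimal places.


step 0: Δleader=(-16.000, 25.000, 24.000°), engaged; cmd=(-15.000, 37.500, 72.500°) → follower=(-24.000, 56.500, 39.500°)
step 1: Δleader=(-22.000, 22.000, -17.000°), disengaged; cmd=(0,0,0) → follower holds at (-24.000, 56.500, 39.500°)
step 2: Δleader=(9.000, -11.000, 2.000°), disengaged; cmd=(0,0,0) → follower holds at (-24.000, 56.500, 39.500°)
step 3: Δleader=(15.000, -2.000, -17.000°), disengaged; cmd=(0,0,0) → follower holds at (-24.000, 56.500, 39.500°)
step 4: Δleader=(12.000, 20.000, 18.000°), disengaged; cmd=(0,0,0) → follower holds at (-24.000, 56.500, 39.500°)
step 5: Δleader=(-14.000, -16.000, -32.000°), engaged; cmd=(-13.000, -24.000, -95.500°) → follower=(-37.000, 32.500, -56.000°)
step 6: Δleader=(13.000, 0.000, 12.000°), engaged; cmd=(14.000, 0.000, 36.500°) → follower=(-23.000, 32.500, -19.500°)
step 7: Δleader=(13.000, -2.000, -19.000°), engaged; cmd=(14.000, -3.000, -56.500°) → follower=(-9.000, 29.500, -76.000°)

-24.000 56.500 39.500
-24.000 56.500 39.500
-24.000 56.500 39.500
-24.000 56.500 39.500
-24.000 56.500 39.500
-37.000 32.500 -56.000
-23.000 32.500 -19.500
-9.000 29.500 -76.000


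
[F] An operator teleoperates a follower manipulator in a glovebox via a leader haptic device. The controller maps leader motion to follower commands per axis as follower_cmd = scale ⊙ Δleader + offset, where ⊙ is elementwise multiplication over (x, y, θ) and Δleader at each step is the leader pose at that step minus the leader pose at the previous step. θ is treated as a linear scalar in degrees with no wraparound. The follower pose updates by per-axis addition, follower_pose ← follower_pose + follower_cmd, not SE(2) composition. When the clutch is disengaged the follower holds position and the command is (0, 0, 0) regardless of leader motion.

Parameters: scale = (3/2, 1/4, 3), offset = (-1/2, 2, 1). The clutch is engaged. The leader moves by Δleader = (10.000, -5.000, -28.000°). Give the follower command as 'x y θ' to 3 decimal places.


axis x: 3/2·10.000 + -1/2 = 14.500
axis y: 1/4·-5.000 + 2 = 0.750
axis θ: 3·-28.000 + 1 = -83.000

14.500 0.750 -83.000
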